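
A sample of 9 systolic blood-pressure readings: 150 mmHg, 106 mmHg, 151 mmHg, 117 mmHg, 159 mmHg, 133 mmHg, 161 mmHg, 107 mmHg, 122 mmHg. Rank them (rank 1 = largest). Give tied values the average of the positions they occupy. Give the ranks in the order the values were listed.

4, 9, 3, 7, 2, 5, 1, 8, 6

Sorted (descending): 161, 159, 151, 150, 133, 122, 117, 107, 106
No ties — each value takes its position as its rank.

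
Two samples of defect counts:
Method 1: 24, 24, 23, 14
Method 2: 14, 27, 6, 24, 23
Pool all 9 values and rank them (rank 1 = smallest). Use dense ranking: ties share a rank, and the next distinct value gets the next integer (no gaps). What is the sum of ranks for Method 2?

15

Sorted (ascending): 6, 14, 14, 23, 23, 24, 24, 24, 27
The 2 values of 14 share dense rank 2.
The 2 values of 23 share dense rank 3.
The 3 values of 24 share dense rank 4.
Remaining distinct values take the next consecutive integers.
Method 2 values → pooled ranks: 14→2, 27→5, 6→1, 24→4, 23→3
Rank sum = 2 + 5 + 1 + 4 + 3 = 15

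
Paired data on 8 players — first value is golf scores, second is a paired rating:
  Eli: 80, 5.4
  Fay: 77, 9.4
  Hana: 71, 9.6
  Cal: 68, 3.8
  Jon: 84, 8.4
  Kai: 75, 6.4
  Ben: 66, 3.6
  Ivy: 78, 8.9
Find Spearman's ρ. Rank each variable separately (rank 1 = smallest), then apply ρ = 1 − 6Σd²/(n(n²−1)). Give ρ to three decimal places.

Ranks of variable 1: 7, 5, 3, 2, 8, 4, 1, 6
Ranks of variable 2: 3, 7, 8, 2, 5, 4, 1, 6
d = r₁ − r₂: 4, -2, -5, 0, 3, 0, 0, 0
d²: 16, 4, 25, 0, 9, 0, 0, 0; Σd² = 54
ρ = 1 − 6·54/(8·63) = 1 − 324/504 = 0.357

0.357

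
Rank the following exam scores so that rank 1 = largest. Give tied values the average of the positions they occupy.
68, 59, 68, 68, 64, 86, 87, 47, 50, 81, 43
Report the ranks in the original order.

5, 8, 5, 5, 7, 2, 1, 10, 9, 3, 11

Sorted (descending): 87, 86, 81, 68, 68, 68, 64, 59, 50, 47, 43
The 3 values of 68 occupy positions 4–6 → average rank 5.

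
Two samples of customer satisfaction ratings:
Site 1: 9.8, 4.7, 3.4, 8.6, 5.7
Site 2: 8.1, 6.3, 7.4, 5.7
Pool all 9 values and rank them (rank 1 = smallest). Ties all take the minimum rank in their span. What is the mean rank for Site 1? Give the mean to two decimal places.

4.60

Sorted (ascending): 3.4, 4.7, 5.7, 5.7, 6.3, 7.4, 8.1, 8.6, 9.8
The 2 values of 5.7 occupy positions 3–4 → each gets rank 3.
Site 1 values → pooled ranks: 9.8→9, 4.7→2, 3.4→1, 8.6→8, 5.7→3
Mean rank = (9 + 2 + 1 + 8 + 3) / 5 = 4.60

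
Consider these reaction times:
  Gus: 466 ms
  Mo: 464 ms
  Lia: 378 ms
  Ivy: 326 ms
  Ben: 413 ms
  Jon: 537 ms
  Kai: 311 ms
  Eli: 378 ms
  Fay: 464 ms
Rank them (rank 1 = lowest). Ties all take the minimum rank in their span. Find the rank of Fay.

Sorted (ascending): 311, 326, 378, 378, 413, 464, 464, 466, 537
The 2 values of 378 occupy positions 3–4 → each gets rank 3.
The 2 values of 464 occupy positions 6–7 → each gets rank 6.
Fay has value 464 ms → rank 6.

6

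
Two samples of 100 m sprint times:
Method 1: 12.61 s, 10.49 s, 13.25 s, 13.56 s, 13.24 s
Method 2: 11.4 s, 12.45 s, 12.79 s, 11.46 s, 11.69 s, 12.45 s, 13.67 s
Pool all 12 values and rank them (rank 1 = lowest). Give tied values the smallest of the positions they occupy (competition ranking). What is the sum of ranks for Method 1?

38

Sorted (ascending): 10.49, 11.4, 11.46, 11.69, 12.45, 12.45, 12.61, 12.79, 13.24, 13.25, 13.56, 13.67
The 2 values of 12.45 occupy positions 5–6 → each gets rank 5.
Method 1 values → pooled ranks: 12.61→7, 10.49→1, 13.25→10, 13.56→11, 13.24→9
Rank sum = 7 + 1 + 10 + 11 + 9 = 38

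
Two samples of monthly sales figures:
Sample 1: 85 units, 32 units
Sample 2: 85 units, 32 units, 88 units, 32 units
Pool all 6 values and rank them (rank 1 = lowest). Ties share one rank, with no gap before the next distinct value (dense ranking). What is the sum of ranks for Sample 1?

Sorted (ascending): 32, 32, 32, 85, 85, 88
The 3 values of 32 share dense rank 1.
The 2 values of 85 share dense rank 2.
Remaining distinct values take the next consecutive integers.
Sample 1 values → pooled ranks: 85→2, 32→1
Rank sum = 2 + 1 = 3

3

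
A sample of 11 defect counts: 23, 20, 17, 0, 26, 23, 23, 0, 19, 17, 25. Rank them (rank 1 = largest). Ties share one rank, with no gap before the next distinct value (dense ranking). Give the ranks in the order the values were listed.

Sorted (descending): 26, 25, 23, 23, 23, 20, 19, 17, 17, 0, 0
The 3 values of 23 share dense rank 3.
The 2 values of 17 share dense rank 6.
The 2 values of 0 share dense rank 7.
Remaining distinct values take the next consecutive integers.

3, 4, 6, 7, 1, 3, 3, 7, 5, 6, 2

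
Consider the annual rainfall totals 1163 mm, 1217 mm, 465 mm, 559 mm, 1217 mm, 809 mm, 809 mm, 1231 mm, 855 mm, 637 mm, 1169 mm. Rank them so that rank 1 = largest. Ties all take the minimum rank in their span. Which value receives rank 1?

Sorted (descending): 1231, 1217, 1217, 1169, 1163, 855, 809, 809, 637, 559, 465
The 2 values of 1217 occupy positions 2–3 → each gets rank 2.
The 2 values of 809 occupy positions 7–8 → each gets rank 7.
Rank 1 → value 1231.

1231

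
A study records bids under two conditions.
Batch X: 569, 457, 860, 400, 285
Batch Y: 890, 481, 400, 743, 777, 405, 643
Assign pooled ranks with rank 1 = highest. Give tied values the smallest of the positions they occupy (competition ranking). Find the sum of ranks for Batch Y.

Sorted (descending): 890, 860, 777, 743, 643, 569, 481, 457, 405, 400, 400, 285
The 2 values of 400 occupy positions 10–11 → each gets rank 10.
Batch Y values → pooled ranks: 890→1, 481→7, 400→10, 743→4, 777→3, 405→9, 643→5
Rank sum = 1 + 7 + 10 + 4 + 3 + 9 + 5 = 39

39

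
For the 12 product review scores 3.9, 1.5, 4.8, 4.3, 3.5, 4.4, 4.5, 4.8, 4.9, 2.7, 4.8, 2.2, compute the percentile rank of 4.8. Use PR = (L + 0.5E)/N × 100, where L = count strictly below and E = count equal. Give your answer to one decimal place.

N = 12.
Strictly below 4.8: 8. Equal to 4.8: 3.
PR = (8 + 0.5·3)/12 × 100 = 79.2

79.2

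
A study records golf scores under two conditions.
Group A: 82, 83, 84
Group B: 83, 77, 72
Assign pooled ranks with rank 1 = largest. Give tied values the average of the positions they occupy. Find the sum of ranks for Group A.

7.5

Sorted (descending): 84, 83, 83, 82, 77, 72
The 2 values of 83 occupy positions 2–3 → average rank (2+3)/2 = 2.5.
Group A values → pooled ranks: 82→4, 83→2.5, 84→1
Rank sum = 4 + 2.5 + 1 = 7.5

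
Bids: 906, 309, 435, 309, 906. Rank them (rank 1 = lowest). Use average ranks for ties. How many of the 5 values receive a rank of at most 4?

3

Sorted (ascending): 309, 309, 435, 906, 906
The 2 values of 309 occupy positions 1–2 → average rank (1+2)/2 = 1.5.
The 2 values of 906 occupy positions 4–5 → average rank (4+5)/2 = 4.5.
Ranks ≤ 4: {1.5, 1.5, 3} → 3 values.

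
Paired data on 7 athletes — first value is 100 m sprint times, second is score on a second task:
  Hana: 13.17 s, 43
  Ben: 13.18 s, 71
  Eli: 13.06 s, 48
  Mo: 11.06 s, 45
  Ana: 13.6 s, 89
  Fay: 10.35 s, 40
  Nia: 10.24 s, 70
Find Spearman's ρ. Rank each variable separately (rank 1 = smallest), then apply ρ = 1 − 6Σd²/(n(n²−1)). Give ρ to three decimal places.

Ranks of variable 1: 5, 6, 4, 3, 7, 2, 1
Ranks of variable 2: 2, 6, 4, 3, 7, 1, 5
d = r₁ − r₂: 3, 0, 0, 0, 0, 1, -4
d²: 9, 0, 0, 0, 0, 1, 16; Σd² = 26
ρ = 1 − 6·26/(7·48) = 1 − 156/336 = 0.536

0.536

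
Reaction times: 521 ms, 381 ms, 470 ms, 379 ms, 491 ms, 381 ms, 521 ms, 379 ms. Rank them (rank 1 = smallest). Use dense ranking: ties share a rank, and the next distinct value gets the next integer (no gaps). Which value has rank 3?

470

Sorted (ascending): 379, 379, 381, 381, 470, 491, 521, 521
The 2 values of 379 share dense rank 1.
The 2 values of 381 share dense rank 2.
The 2 values of 521 share dense rank 5.
Remaining distinct values take the next consecutive integers.
Rank 3 → value 470.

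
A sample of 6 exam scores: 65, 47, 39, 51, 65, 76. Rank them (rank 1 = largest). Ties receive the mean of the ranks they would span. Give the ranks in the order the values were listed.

Sorted (descending): 76, 65, 65, 51, 47, 39
The 2 values of 65 occupy positions 2–3 → average rank (2+3)/2 = 2.5.

2.5, 5, 6, 4, 2.5, 1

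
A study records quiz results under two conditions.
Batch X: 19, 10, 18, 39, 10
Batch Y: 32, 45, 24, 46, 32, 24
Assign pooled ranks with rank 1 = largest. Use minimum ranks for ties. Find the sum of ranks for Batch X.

40

Sorted (descending): 46, 45, 39, 32, 32, 24, 24, 19, 18, 10, 10
The 2 values of 32 occupy positions 4–5 → each gets rank 4.
The 2 values of 24 occupy positions 6–7 → each gets rank 6.
The 2 values of 10 occupy positions 10–11 → each gets rank 10.
Batch X values → pooled ranks: 19→8, 10→10, 18→9, 39→3, 10→10
Rank sum = 8 + 10 + 9 + 3 + 10 = 40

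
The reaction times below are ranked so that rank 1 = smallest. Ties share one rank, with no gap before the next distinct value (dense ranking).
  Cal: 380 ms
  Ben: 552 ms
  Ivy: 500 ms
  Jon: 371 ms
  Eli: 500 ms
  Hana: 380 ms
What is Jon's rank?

Sorted (ascending): 371, 380, 380, 500, 500, 552
The 2 values of 380 share dense rank 2.
The 2 values of 500 share dense rank 3.
Remaining distinct values take the next consecutive integers.
Jon has value 371 ms → rank 1.

1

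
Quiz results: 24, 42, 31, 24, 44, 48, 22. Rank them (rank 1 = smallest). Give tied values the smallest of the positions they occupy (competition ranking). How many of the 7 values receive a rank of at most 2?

3

Sorted (ascending): 22, 24, 24, 31, 42, 44, 48
The 2 values of 24 occupy positions 2–3 → each gets rank 2.
Ranks ≤ 2: {1, 2, 2} → 3 values.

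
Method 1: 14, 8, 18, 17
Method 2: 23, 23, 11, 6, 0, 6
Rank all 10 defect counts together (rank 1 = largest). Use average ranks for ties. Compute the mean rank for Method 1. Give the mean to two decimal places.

Sorted (descending): 23, 23, 18, 17, 14, 11, 8, 6, 6, 0
The 2 values of 23 occupy positions 1–2 → average rank (1+2)/2 = 1.5.
The 2 values of 6 occupy positions 8–9 → average rank (8+9)/2 = 8.5.
Method 1 values → pooled ranks: 14→5, 8→7, 18→3, 17→4
Mean rank = (5 + 7 + 3 + 4) / 4 = 4.75

4.75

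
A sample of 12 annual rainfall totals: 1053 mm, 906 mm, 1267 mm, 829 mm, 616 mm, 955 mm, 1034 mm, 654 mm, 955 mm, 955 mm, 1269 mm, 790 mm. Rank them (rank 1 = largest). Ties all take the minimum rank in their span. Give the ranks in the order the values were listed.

3, 8, 2, 9, 12, 5, 4, 11, 5, 5, 1, 10

Sorted (descending): 1269, 1267, 1053, 1034, 955, 955, 955, 906, 829, 790, 654, 616
The 3 values of 955 occupy positions 5–7 → each gets rank 5.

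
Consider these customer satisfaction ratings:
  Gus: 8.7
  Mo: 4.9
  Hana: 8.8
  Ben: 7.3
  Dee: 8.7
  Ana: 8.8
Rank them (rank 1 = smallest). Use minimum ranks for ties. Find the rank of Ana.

5

Sorted (ascending): 4.9, 7.3, 8.7, 8.7, 8.8, 8.8
The 2 values of 8.7 occupy positions 3–4 → each gets rank 3.
The 2 values of 8.8 occupy positions 5–6 → each gets rank 5.
Ana has value 8.8 → rank 5.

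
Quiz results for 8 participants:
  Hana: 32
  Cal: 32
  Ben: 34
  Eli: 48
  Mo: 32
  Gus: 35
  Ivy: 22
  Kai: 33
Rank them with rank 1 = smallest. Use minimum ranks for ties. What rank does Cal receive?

Sorted (ascending): 22, 32, 32, 32, 33, 34, 35, 48
The 3 values of 32 occupy positions 2–4 → each gets rank 2.
Cal has value 32 → rank 2.

2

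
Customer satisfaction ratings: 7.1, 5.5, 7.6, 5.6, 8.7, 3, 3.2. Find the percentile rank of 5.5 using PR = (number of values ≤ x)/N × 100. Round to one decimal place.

42.9

N = 7.
Strictly below 5.5: 2. Equal to 5.5: 1.
PR = 3/7 × 100 = 42.9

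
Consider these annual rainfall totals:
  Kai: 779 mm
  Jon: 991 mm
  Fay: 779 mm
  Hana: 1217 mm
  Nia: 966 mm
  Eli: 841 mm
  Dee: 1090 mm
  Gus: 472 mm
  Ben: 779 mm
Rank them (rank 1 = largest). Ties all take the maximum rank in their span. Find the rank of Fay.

8

Sorted (descending): 1217, 1090, 991, 966, 841, 779, 779, 779, 472
The 3 values of 779 occupy positions 6–8 → each gets rank 8.
Fay has value 779 mm → rank 8.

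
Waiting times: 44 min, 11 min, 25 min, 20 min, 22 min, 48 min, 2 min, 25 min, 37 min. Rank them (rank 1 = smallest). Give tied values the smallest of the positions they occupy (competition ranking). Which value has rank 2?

11

Sorted (ascending): 2, 11, 20, 22, 25, 25, 37, 44, 48
The 2 values of 25 occupy positions 5–6 → each gets rank 5.
Rank 2 → value 11.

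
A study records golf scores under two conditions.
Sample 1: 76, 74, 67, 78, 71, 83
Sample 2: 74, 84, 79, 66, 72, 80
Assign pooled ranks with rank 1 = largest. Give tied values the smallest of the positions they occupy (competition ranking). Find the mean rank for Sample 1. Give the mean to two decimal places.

6.83

Sorted (descending): 84, 83, 80, 79, 78, 76, 74, 74, 72, 71, 67, 66
The 2 values of 74 occupy positions 7–8 → each gets rank 7.
Sample 1 values → pooled ranks: 76→6, 74→7, 67→11, 78→5, 71→10, 83→2
Mean rank = (6 + 7 + 11 + 5 + 10 + 2) / 6 = 6.83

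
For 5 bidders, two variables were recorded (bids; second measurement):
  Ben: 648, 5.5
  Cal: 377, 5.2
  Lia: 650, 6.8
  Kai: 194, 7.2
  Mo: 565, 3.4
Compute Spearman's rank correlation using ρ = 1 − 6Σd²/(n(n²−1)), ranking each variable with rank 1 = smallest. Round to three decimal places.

-0.100

Ranks of variable 1: 4, 2, 5, 1, 3
Ranks of variable 2: 3, 2, 4, 5, 1
d = r₁ − r₂: 1, 0, 1, -4, 2
d²: 1, 0, 1, 16, 4; Σd² = 22
ρ = 1 − 6·22/(5·24) = 1 − 132/120 = -0.100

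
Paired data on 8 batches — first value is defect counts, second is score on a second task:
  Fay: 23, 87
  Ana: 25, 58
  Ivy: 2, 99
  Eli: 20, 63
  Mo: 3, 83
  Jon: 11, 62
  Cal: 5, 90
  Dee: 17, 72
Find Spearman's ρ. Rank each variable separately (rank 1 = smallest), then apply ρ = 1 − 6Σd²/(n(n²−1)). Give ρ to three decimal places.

Ranks of variable 1: 7, 8, 1, 6, 2, 4, 3, 5
Ranks of variable 2: 6, 1, 8, 3, 5, 2, 7, 4
d = r₁ − r₂: 1, 7, -7, 3, -3, 2, -4, 1
d²: 1, 49, 49, 9, 9, 4, 16, 1; Σd² = 138
ρ = 1 − 6·138/(8·63) = 1 − 828/504 = -0.643

-0.643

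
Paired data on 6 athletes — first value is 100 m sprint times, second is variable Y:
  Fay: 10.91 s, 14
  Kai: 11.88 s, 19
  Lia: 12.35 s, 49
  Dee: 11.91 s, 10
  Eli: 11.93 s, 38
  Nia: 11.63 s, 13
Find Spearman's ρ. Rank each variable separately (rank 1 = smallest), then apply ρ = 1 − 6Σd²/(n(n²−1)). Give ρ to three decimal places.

0.600

Ranks of variable 1: 1, 3, 6, 4, 5, 2
Ranks of variable 2: 3, 4, 6, 1, 5, 2
d = r₁ − r₂: -2, -1, 0, 3, 0, 0
d²: 4, 1, 0, 9, 0, 0; Σd² = 14
ρ = 1 − 6·14/(6·35) = 1 − 84/210 = 0.600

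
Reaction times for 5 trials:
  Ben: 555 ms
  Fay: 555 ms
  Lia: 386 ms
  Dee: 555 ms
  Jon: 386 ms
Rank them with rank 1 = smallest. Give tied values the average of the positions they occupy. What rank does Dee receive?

Sorted (ascending): 386, 386, 555, 555, 555
The 2 values of 386 occupy positions 1–2 → average rank (1+2)/2 = 1.5.
The 3 values of 555 occupy positions 3–5 → average rank 4.
Dee has value 555 ms → rank 4.

4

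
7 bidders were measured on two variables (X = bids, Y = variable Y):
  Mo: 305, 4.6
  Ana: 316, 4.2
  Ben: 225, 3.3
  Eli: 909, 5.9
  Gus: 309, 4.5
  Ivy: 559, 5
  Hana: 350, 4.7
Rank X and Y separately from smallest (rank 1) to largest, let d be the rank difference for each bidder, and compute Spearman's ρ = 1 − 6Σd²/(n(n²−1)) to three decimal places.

Ranks of variable 1: 2, 4, 1, 7, 3, 6, 5
Ranks of variable 2: 4, 2, 1, 7, 3, 6, 5
d = r₁ − r₂: -2, 2, 0, 0, 0, 0, 0
d²: 4, 4, 0, 0, 0, 0, 0; Σd² = 8
ρ = 1 − 6·8/(7·48) = 1 − 48/336 = 0.857

0.857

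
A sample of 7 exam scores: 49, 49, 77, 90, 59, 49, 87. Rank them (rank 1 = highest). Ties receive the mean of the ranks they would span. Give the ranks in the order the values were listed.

6, 6, 3, 1, 4, 6, 2

Sorted (descending): 90, 87, 77, 59, 49, 49, 49
The 3 values of 49 occupy positions 5–7 → average rank 6.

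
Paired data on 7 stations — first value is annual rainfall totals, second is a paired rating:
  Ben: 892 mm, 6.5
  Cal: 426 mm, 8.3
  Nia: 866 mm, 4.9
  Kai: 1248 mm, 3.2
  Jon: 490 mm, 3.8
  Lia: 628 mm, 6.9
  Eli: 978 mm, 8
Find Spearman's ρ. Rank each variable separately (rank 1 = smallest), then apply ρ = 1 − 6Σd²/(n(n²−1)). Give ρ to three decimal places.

-0.393

Ranks of variable 1: 5, 1, 4, 7, 2, 3, 6
Ranks of variable 2: 4, 7, 3, 1, 2, 5, 6
d = r₁ − r₂: 1, -6, 1, 6, 0, -2, 0
d²: 1, 36, 1, 36, 0, 4, 0; Σd² = 78
ρ = 1 − 6·78/(7·48) = 1 − 468/336 = -0.393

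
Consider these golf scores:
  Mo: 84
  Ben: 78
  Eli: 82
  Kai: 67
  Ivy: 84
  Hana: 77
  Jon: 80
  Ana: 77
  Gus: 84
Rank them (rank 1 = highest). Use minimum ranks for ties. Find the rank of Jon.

5

Sorted (descending): 84, 84, 84, 82, 80, 78, 77, 77, 67
The 3 values of 84 occupy positions 1–3 → each gets rank 1.
The 2 values of 77 occupy positions 7–8 → each gets rank 7.
Jon has value 80 → rank 5.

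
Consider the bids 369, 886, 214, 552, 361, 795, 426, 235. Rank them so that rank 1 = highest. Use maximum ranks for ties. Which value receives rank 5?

Sorted (descending): 886, 795, 552, 426, 369, 361, 235, 214
No ties — each value takes its position as its rank.
Rank 5 → value 369.

369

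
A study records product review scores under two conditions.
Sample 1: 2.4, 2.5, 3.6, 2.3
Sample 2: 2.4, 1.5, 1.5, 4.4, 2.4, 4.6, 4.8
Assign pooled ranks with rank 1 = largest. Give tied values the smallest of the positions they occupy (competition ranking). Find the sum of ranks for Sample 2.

38

Sorted (descending): 4.8, 4.6, 4.4, 3.6, 2.5, 2.4, 2.4, 2.4, 2.3, 1.5, 1.5
The 3 values of 2.4 occupy positions 6–8 → each gets rank 6.
The 2 values of 1.5 occupy positions 10–11 → each gets rank 10.
Sample 2 values → pooled ranks: 2.4→6, 1.5→10, 1.5→10, 4.4→3, 2.4→6, 4.6→2, 4.8→1
Rank sum = 6 + 10 + 10 + 3 + 6 + 2 + 1 = 38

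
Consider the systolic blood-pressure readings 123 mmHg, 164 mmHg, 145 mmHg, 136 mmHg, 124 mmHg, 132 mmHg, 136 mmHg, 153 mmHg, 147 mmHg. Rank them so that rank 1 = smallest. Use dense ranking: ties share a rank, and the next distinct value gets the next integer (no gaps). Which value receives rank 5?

145

Sorted (ascending): 123, 124, 132, 136, 136, 145, 147, 153, 164
The 2 values of 136 share dense rank 4.
Remaining distinct values take the next consecutive integers.
Rank 5 → value 145.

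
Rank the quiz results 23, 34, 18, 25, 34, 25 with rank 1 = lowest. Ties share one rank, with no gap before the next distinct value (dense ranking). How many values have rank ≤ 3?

Sorted (ascending): 18, 23, 25, 25, 34, 34
The 2 values of 25 share dense rank 3.
The 2 values of 34 share dense rank 4.
Remaining distinct values take the next consecutive integers.
Ranks ≤ 3: {1, 2, 3, 3} → 4 values.

4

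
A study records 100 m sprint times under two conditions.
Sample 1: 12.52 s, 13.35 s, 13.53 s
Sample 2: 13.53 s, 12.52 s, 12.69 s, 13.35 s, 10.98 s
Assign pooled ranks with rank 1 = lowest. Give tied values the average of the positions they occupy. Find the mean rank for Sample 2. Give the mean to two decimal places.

Sorted (ascending): 10.98, 12.52, 12.52, 12.69, 13.35, 13.35, 13.53, 13.53
The 2 values of 12.52 occupy positions 2–3 → average rank (2+3)/2 = 2.5.
The 2 values of 13.35 occupy positions 5–6 → average rank (5+6)/2 = 5.5.
The 2 values of 13.53 occupy positions 7–8 → average rank (7+8)/2 = 7.5.
Sample 2 values → pooled ranks: 13.53→7.5, 12.52→2.5, 12.69→4, 13.35→5.5, 10.98→1
Mean rank = (7.5 + 2.5 + 4 + 5.5 + 1) / 5 = 4.10

4.10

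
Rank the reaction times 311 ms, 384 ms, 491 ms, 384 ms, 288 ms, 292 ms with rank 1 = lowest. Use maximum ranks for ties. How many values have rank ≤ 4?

3

Sorted (ascending): 288, 292, 311, 384, 384, 491
The 2 values of 384 occupy positions 4–5 → each gets rank 5.
Ranks ≤ 4: {1, 2, 3} → 3 values.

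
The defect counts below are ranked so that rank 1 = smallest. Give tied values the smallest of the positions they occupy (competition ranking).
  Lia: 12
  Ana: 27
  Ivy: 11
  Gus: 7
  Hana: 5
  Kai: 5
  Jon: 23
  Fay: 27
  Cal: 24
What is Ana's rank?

8

Sorted (ascending): 5, 5, 7, 11, 12, 23, 24, 27, 27
The 2 values of 5 occupy positions 1–2 → each gets rank 1.
The 2 values of 27 occupy positions 8–9 → each gets rank 8.
Ana has value 27 → rank 8.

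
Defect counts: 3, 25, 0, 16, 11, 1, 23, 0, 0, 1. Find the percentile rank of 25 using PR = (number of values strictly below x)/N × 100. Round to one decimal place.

90.0

N = 10.
Strictly below 25: 9. Equal to 25: 1.
PR = 9/10 × 100 = 90.0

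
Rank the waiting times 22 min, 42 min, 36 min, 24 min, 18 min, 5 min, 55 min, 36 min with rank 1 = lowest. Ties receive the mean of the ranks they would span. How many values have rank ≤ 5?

Sorted (ascending): 5, 18, 22, 24, 36, 36, 42, 55
The 2 values of 36 occupy positions 5–6 → average rank (5+6)/2 = 5.5.
Ranks ≤ 5: {1, 2, 3, 4} → 4 values.

4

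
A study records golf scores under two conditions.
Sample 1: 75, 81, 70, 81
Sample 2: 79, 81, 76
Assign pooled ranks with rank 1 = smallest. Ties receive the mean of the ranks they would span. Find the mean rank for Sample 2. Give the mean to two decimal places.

Sorted (ascending): 70, 75, 76, 79, 81, 81, 81
The 3 values of 81 occupy positions 5–7 → average rank 6.
Sample 2 values → pooled ranks: 79→4, 81→6, 76→3
Mean rank = (4 + 6 + 3) / 3 = 4.33

4.33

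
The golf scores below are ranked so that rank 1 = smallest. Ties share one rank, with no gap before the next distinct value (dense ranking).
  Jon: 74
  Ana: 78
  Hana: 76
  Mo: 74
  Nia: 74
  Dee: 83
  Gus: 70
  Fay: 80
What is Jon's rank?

2

Sorted (ascending): 70, 74, 74, 74, 76, 78, 80, 83
The 3 values of 74 share dense rank 2.
Remaining distinct values take the next consecutive integers.
Jon has value 74 → rank 2.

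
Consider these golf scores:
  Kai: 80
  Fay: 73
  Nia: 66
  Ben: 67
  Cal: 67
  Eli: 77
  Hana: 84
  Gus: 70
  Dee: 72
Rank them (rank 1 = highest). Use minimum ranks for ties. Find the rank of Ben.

7

Sorted (descending): 84, 80, 77, 73, 72, 70, 67, 67, 66
The 2 values of 67 occupy positions 7–8 → each gets rank 7.
Ben has value 67 → rank 7.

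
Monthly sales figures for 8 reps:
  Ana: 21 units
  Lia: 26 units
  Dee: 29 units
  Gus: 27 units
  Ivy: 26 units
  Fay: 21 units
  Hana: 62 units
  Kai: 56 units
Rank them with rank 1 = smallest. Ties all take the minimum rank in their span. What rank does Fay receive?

Sorted (ascending): 21, 21, 26, 26, 27, 29, 56, 62
The 2 values of 21 occupy positions 1–2 → each gets rank 1.
The 2 values of 26 occupy positions 3–4 → each gets rank 3.
Fay has value 21 units → rank 1.

1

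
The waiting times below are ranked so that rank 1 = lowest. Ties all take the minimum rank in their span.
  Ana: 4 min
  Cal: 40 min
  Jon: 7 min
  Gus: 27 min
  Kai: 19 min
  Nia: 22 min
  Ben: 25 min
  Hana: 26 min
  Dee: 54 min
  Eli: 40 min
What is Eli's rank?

Sorted (ascending): 4, 7, 19, 22, 25, 26, 27, 40, 40, 54
The 2 values of 40 occupy positions 8–9 → each gets rank 8.
Eli has value 40 min → rank 8.

8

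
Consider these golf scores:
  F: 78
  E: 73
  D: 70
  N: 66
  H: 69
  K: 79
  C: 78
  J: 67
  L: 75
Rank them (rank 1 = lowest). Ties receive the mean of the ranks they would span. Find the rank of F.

7.5

Sorted (ascending): 66, 67, 69, 70, 73, 75, 78, 78, 79
The 2 values of 78 occupy positions 7–8 → average rank (7+8)/2 = 7.5.
F has value 78 → rank 7.5.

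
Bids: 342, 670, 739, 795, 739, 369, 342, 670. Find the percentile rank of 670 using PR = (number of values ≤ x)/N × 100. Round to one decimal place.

62.5

N = 8.
Strictly below 670: 3. Equal to 670: 2.
PR = 5/8 × 100 = 62.5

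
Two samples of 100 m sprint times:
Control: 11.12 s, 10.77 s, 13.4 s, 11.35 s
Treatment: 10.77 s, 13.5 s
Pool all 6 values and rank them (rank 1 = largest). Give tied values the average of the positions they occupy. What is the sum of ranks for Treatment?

Sorted (descending): 13.5, 13.4, 11.35, 11.12, 10.77, 10.77
The 2 values of 10.77 occupy positions 5–6 → average rank (5+6)/2 = 5.5.
Treatment values → pooled ranks: 10.77→5.5, 13.5→1
Rank sum = 5.5 + 1 = 6.5

6.5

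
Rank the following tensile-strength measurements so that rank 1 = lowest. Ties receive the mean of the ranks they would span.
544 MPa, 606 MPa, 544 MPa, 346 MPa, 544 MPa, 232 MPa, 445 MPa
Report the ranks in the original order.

5, 7, 5, 2, 5, 1, 3

Sorted (ascending): 232, 346, 445, 544, 544, 544, 606
The 3 values of 544 occupy positions 4–6 → average rank 5.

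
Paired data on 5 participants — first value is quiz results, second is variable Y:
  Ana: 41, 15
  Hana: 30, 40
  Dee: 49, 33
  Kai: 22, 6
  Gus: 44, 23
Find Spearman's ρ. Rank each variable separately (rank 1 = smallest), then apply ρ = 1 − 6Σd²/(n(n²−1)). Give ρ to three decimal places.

0.400

Ranks of variable 1: 3, 2, 5, 1, 4
Ranks of variable 2: 2, 5, 4, 1, 3
d = r₁ − r₂: 1, -3, 1, 0, 1
d²: 1, 9, 1, 0, 1; Σd² = 12
ρ = 1 − 6·12/(5·24) = 1 − 72/120 = 0.400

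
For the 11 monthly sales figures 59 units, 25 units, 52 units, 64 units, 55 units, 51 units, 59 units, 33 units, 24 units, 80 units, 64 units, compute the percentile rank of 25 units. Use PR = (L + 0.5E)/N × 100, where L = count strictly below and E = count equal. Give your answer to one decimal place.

13.6

N = 11.
Strictly below 25: 1. Equal to 25: 1.
PR = (1 + 0.5·1)/11 × 100 = 13.6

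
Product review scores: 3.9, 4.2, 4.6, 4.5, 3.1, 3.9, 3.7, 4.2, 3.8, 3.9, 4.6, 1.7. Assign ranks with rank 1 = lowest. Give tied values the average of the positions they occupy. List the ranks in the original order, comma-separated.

6, 8.5, 11.5, 10, 2, 6, 3, 8.5, 4, 6, 11.5, 1

Sorted (ascending): 1.7, 3.1, 3.7, 3.8, 3.9, 3.9, 3.9, 4.2, 4.2, 4.5, 4.6, 4.6
The 3 values of 3.9 occupy positions 5–7 → average rank 6.
The 2 values of 4.2 occupy positions 8–9 → average rank (8+9)/2 = 8.5.
The 2 values of 4.6 occupy positions 11–12 → average rank (11+12)/2 = 11.5.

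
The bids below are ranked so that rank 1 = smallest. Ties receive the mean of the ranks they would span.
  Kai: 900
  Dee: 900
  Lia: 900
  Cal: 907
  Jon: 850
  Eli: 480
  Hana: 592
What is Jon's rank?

Sorted (ascending): 480, 592, 850, 900, 900, 900, 907
The 3 values of 900 occupy positions 4–6 → average rank 5.
Jon has value 850 → rank 3.

3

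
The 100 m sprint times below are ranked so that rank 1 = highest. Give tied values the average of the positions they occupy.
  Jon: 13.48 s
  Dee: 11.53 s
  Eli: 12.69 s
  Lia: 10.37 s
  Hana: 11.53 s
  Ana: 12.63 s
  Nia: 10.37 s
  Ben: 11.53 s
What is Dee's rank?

Sorted (descending): 13.48, 12.69, 12.63, 11.53, 11.53, 11.53, 10.37, 10.37
The 3 values of 11.53 occupy positions 4–6 → average rank 5.
The 2 values of 10.37 occupy positions 7–8 → average rank (7+8)/2 = 7.5.
Dee has value 11.53 s → rank 5.

5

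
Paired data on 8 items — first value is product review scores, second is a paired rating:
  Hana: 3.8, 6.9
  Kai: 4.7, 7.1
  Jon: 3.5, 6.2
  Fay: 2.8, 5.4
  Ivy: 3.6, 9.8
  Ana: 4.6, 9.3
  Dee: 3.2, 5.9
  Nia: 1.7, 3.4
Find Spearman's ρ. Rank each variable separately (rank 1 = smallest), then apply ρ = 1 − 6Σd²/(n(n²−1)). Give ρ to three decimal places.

Ranks of variable 1: 6, 8, 4, 2, 5, 7, 3, 1
Ranks of variable 2: 5, 6, 4, 2, 8, 7, 3, 1
d = r₁ − r₂: 1, 2, 0, 0, -3, 0, 0, 0
d²: 1, 4, 0, 0, 9, 0, 0, 0; Σd² = 14
ρ = 1 − 6·14/(8·63) = 1 − 84/504 = 0.833

0.833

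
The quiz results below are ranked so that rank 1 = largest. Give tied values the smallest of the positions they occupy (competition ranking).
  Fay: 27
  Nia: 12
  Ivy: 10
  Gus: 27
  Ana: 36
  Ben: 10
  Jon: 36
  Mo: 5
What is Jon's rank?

Sorted (descending): 36, 36, 27, 27, 12, 10, 10, 5
The 2 values of 36 occupy positions 1–2 → each gets rank 1.
The 2 values of 27 occupy positions 3–4 → each gets rank 3.
The 2 values of 10 occupy positions 6–7 → each gets rank 6.
Jon has value 36 → rank 1.

1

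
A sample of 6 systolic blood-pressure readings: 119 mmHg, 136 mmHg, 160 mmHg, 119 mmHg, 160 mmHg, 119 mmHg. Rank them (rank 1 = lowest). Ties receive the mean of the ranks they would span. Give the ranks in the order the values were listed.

2, 4, 5.5, 2, 5.5, 2

Sorted (ascending): 119, 119, 119, 136, 160, 160
The 3 values of 119 occupy positions 1–3 → average rank 2.
The 2 values of 160 occupy positions 5–6 → average rank (5+6)/2 = 5.5.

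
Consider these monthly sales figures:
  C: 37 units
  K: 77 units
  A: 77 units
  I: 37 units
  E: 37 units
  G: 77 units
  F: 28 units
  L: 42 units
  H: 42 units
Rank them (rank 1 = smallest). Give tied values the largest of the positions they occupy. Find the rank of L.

Sorted (ascending): 28, 37, 37, 37, 42, 42, 77, 77, 77
The 3 values of 37 occupy positions 2–4 → each gets rank 4.
The 2 values of 42 occupy positions 5–6 → each gets rank 6.
The 3 values of 77 occupy positions 7–9 → each gets rank 9.
L has value 42 units → rank 6.

6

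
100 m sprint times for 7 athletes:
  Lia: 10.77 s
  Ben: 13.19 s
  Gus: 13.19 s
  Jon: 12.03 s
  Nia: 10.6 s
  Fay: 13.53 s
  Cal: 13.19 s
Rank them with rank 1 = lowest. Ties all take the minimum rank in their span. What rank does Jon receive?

3

Sorted (ascending): 10.6, 10.77, 12.03, 13.19, 13.19, 13.19, 13.53
The 3 values of 13.19 occupy positions 4–6 → each gets rank 4.
Jon has value 12.03 s → rank 3.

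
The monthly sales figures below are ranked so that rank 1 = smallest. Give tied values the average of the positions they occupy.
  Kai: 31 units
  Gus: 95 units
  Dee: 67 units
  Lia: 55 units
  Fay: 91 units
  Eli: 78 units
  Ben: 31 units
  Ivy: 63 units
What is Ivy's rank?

4

Sorted (ascending): 31, 31, 55, 63, 67, 78, 91, 95
The 2 values of 31 occupy positions 1–2 → average rank (1+2)/2 = 1.5.
Ivy has value 63 units → rank 4.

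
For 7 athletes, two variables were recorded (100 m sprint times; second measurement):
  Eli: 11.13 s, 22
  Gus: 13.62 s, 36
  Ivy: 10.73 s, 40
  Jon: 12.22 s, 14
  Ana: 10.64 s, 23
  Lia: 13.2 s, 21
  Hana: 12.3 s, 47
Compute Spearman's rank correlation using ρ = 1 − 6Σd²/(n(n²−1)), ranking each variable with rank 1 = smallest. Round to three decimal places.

Ranks of variable 1: 3, 7, 2, 4, 1, 6, 5
Ranks of variable 2: 3, 5, 6, 1, 4, 2, 7
d = r₁ − r₂: 0, 2, -4, 3, -3, 4, -2
d²: 0, 4, 16, 9, 9, 16, 4; Σd² = 58
ρ = 1 − 6·58/(7·48) = 1 − 348/336 = -0.036

-0.036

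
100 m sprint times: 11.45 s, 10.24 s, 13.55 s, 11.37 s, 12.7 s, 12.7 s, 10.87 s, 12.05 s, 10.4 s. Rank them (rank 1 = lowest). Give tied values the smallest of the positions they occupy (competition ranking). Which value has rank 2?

10.4

Sorted (ascending): 10.24, 10.4, 10.87, 11.37, 11.45, 12.05, 12.7, 12.7, 13.55
The 2 values of 12.7 occupy positions 7–8 → each gets rank 7.
Rank 2 → value 10.4.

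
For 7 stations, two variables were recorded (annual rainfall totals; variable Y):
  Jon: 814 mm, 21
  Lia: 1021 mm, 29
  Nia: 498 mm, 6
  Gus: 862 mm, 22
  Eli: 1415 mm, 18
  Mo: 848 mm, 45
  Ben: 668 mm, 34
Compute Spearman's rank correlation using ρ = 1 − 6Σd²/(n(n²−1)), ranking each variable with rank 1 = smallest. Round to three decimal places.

Ranks of variable 1: 3, 6, 1, 5, 7, 4, 2
Ranks of variable 2: 3, 5, 1, 4, 2, 7, 6
d = r₁ − r₂: 0, 1, 0, 1, 5, -3, -4
d²: 0, 1, 0, 1, 25, 9, 16; Σd² = 52
ρ = 1 − 6·52/(7·48) = 1 − 312/336 = 0.071

0.071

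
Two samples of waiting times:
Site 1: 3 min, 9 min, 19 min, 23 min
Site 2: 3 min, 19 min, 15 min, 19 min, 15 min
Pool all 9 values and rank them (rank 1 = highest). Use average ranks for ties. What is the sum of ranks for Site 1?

Sorted (descending): 23, 19, 19, 19, 15, 15, 9, 3, 3
The 3 values of 19 occupy positions 2–4 → average rank 3.
The 2 values of 15 occupy positions 5–6 → average rank (5+6)/2 = 5.5.
The 2 values of 3 occupy positions 8–9 → average rank (8+9)/2 = 8.5.
Site 1 values → pooled ranks: 3→8.5, 9→7, 19→3, 23→1
Rank sum = 8.5 + 7 + 3 + 1 = 19.5

19.5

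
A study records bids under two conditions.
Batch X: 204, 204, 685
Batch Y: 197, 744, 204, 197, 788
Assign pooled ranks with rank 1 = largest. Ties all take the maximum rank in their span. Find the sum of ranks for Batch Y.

Sorted (descending): 788, 744, 685, 204, 204, 204, 197, 197
The 3 values of 204 occupy positions 4–6 → each gets rank 6.
The 2 values of 197 occupy positions 7–8 → each gets rank 8.
Batch Y values → pooled ranks: 197→8, 744→2, 204→6, 197→8, 788→1
Rank sum = 8 + 2 + 6 + 8 + 1 = 25

25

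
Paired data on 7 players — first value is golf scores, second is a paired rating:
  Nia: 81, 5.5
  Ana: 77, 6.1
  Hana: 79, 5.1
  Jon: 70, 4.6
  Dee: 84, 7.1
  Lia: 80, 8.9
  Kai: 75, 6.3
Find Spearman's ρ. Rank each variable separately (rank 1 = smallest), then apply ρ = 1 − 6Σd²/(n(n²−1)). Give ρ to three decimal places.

0.500

Ranks of variable 1: 6, 3, 4, 1, 7, 5, 2
Ranks of variable 2: 3, 4, 2, 1, 6, 7, 5
d = r₁ − r₂: 3, -1, 2, 0, 1, -2, -3
d²: 9, 1, 4, 0, 1, 4, 9; Σd² = 28
ρ = 1 − 6·28/(7·48) = 1 − 168/336 = 0.500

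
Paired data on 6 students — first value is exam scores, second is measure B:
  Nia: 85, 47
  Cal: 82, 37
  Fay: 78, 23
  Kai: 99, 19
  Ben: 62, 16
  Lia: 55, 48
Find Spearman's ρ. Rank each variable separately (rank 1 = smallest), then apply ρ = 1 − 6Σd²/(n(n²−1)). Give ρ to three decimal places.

-0.200

Ranks of variable 1: 5, 4, 3, 6, 2, 1
Ranks of variable 2: 5, 4, 3, 2, 1, 6
d = r₁ − r₂: 0, 0, 0, 4, 1, -5
d²: 0, 0, 0, 16, 1, 25; Σd² = 42
ρ = 1 − 6·42/(6·35) = 1 − 252/210 = -0.200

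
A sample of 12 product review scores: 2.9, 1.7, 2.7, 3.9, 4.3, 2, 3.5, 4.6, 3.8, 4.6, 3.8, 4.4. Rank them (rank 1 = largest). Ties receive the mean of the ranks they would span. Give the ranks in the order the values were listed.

Sorted (descending): 4.6, 4.6, 4.4, 4.3, 3.9, 3.8, 3.8, 3.5, 2.9, 2.7, 2, 1.7
The 2 values of 4.6 occupy positions 1–2 → average rank (1+2)/2 = 1.5.
The 2 values of 3.8 occupy positions 6–7 → average rank (6+7)/2 = 6.5.

9, 12, 10, 5, 4, 11, 8, 1.5, 6.5, 1.5, 6.5, 3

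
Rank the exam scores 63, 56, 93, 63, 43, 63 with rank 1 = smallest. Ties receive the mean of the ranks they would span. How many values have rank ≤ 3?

2

Sorted (ascending): 43, 56, 63, 63, 63, 93
The 3 values of 63 occupy positions 3–5 → average rank 4.
Ranks ≤ 3: {1, 2} → 2 values.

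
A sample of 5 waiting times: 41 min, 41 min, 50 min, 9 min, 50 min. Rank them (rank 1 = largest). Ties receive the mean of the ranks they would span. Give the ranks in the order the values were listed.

Sorted (descending): 50, 50, 41, 41, 9
The 2 values of 50 occupy positions 1–2 → average rank (1+2)/2 = 1.5.
The 2 values of 41 occupy positions 3–4 → average rank (3+4)/2 = 3.5.

3.5, 3.5, 1.5, 5, 1.5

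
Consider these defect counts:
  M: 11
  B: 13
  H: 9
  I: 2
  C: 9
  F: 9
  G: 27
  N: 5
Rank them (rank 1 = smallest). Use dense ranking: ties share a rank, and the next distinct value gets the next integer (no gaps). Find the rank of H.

3

Sorted (ascending): 2, 5, 9, 9, 9, 11, 13, 27
The 3 values of 9 share dense rank 3.
Remaining distinct values take the next consecutive integers.
H has value 9 → rank 3.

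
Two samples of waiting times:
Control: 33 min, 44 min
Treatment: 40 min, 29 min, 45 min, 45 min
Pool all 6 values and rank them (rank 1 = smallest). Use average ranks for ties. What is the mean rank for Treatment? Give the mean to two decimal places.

3.75

Sorted (ascending): 29, 33, 40, 44, 45, 45
The 2 values of 45 occupy positions 5–6 → average rank (5+6)/2 = 5.5.
Treatment values → pooled ranks: 40→3, 29→1, 45→5.5, 45→5.5
Mean rank = (3 + 1 + 5.5 + 5.5) / 4 = 3.75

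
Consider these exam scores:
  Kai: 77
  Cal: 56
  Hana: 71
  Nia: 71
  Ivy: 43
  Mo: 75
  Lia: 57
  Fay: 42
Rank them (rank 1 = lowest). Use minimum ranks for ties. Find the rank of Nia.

Sorted (ascending): 42, 43, 56, 57, 71, 71, 75, 77
The 2 values of 71 occupy positions 5–6 → each gets rank 5.
Nia has value 71 → rank 5.

5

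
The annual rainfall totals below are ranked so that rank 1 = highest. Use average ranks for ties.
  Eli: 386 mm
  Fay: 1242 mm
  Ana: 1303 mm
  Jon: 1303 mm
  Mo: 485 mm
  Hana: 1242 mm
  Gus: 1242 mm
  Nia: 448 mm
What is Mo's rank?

Sorted (descending): 1303, 1303, 1242, 1242, 1242, 485, 448, 386
The 2 values of 1303 occupy positions 1–2 → average rank (1+2)/2 = 1.5.
The 3 values of 1242 occupy positions 3–5 → average rank 4.
Mo has value 485 mm → rank 6.

6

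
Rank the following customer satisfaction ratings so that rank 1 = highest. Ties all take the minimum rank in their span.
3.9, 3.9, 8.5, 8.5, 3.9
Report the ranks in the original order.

3, 3, 1, 1, 3

Sorted (descending): 8.5, 8.5, 3.9, 3.9, 3.9
The 2 values of 8.5 occupy positions 1–2 → each gets rank 1.
The 3 values of 3.9 occupy positions 3–5 → each gets rank 3.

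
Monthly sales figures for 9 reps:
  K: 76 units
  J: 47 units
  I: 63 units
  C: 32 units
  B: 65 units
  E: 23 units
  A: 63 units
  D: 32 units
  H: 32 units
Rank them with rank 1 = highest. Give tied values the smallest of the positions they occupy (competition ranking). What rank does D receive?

6

Sorted (descending): 76, 65, 63, 63, 47, 32, 32, 32, 23
The 2 values of 63 occupy positions 3–4 → each gets rank 3.
The 3 values of 32 occupy positions 6–8 → each gets rank 6.
D has value 32 units → rank 6.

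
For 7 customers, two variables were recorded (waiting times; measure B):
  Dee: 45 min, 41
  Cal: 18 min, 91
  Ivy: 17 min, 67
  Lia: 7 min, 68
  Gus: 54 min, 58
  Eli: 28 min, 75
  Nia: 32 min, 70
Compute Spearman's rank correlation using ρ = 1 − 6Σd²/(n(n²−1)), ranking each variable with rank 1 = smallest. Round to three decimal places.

Ranks of variable 1: 6, 3, 2, 1, 7, 4, 5
Ranks of variable 2: 1, 7, 3, 4, 2, 6, 5
d = r₁ − r₂: 5, -4, -1, -3, 5, -2, 0
d²: 25, 16, 1, 9, 25, 4, 0; Σd² = 80
ρ = 1 − 6·80/(7·48) = 1 − 480/336 = -0.429

-0.429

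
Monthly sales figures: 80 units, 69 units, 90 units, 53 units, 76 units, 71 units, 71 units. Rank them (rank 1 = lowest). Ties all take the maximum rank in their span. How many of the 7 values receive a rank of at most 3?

2

Sorted (ascending): 53, 69, 71, 71, 76, 80, 90
The 2 values of 71 occupy positions 3–4 → each gets rank 4.
Ranks ≤ 3: {1, 2} → 2 values.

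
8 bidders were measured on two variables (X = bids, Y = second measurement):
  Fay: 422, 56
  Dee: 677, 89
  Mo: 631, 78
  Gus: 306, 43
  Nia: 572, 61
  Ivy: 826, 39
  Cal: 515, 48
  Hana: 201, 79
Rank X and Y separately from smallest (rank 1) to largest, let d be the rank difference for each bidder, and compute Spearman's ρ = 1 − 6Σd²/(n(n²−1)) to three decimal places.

-0.048

Ranks of variable 1: 3, 7, 6, 2, 5, 8, 4, 1
Ranks of variable 2: 4, 8, 6, 2, 5, 1, 3, 7
d = r₁ − r₂: -1, -1, 0, 0, 0, 7, 1, -6
d²: 1, 1, 0, 0, 0, 49, 1, 36; Σd² = 88
ρ = 1 − 6·88/(8·63) = 1 − 528/504 = -0.048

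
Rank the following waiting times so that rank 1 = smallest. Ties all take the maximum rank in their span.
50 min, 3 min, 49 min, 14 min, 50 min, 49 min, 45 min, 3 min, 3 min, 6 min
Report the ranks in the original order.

Sorted (ascending): 3, 3, 3, 6, 14, 45, 49, 49, 50, 50
The 3 values of 3 occupy positions 1–3 → each gets rank 3.
The 2 values of 49 occupy positions 7–8 → each gets rank 8.
The 2 values of 50 occupy positions 9–10 → each gets rank 10.

10, 3, 8, 5, 10, 8, 6, 3, 3, 4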